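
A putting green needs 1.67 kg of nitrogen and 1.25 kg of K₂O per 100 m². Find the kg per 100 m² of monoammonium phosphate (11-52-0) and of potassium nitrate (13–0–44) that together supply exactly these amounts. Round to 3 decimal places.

Per-100 m² balance (a = monoammonium phosphate, b = potassium nitrate):
N: 0.11·a + 0.13·b = 1.67
K₂O: 0·a + 0.44·b = 1.25
Solving simultaneously: a = 11.8244, b = 2.84091.

11.824 kg monoammonium phosphate, 2.841 kg potassium nitrate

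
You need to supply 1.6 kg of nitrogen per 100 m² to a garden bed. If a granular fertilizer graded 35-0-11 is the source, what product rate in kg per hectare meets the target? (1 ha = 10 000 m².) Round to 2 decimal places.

457.14 kg of product per hectare

Product per 100 m² = 1.6 / 35% = 4.57143 kg.
Convert to per hectare: 4.57143 × 100 = 457.143 kg.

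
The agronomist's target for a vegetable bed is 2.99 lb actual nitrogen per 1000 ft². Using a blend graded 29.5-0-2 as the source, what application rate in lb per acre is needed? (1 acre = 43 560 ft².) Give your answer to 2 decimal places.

Product per 1000 ft² = 2.99 / 29.5% = 10.1356 lb.
Convert to per acre: 10.1356 × 43.56 = 441.506 lb.

441.51 lb of product per acre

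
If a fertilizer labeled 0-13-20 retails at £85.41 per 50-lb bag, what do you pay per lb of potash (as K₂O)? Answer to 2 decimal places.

K₂O in bag = 50 × 20% = 10 lb.
Cost per lb K₂O = £85.41 / 10 = £8.5410.

£8.54 per lb K₂O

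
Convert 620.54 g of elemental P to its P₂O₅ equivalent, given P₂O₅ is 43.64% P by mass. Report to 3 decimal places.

1421.952 g P₂O₅

P₂O₅ = 620.54 / 0.4364 = 1421.9523 g.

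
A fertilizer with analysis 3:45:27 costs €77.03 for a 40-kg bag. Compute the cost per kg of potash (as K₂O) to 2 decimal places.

€7.13 per kg K₂O

K₂O in bag = 40 × 27% = 10.8 kg.
Cost per kg K₂O = €77.03 / 10.8 = €7.1324.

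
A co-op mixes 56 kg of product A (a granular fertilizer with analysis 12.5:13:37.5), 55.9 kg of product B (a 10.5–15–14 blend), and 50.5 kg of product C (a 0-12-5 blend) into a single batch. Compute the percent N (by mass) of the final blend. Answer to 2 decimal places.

7.92% N

Total mass = 56 + 55.9 + 50.5 = 162.4 kg.
N mass = 12.5%×56 + 10.5%×55.9 + 0%×50.5 = 12.8695 kg.
% N = 12.8695 / 162.4 = 7.92457%.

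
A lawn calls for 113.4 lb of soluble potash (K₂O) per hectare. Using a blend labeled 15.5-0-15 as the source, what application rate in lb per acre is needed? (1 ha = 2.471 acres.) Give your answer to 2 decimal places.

305.95 lb of product per acre

Product per hectare = 113.4 / 15% = 756 lb.
Convert to per acre: 756 × 0.404694 = 305.949 lb.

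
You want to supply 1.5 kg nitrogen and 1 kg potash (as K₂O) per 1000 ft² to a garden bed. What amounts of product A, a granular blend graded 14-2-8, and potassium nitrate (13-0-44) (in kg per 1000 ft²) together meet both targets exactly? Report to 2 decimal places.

10.35 kg product A, 0.39 kg potassium nitrate

Per-1000 ft² balance (a = product A, b = potassium nitrate):
N: 0.14·a + 0.13·b = 1.5
K₂O: 0.08·a + 0.44·b = 1
From row1: a = (1.5 − 0.13·b) / 0.14.
Into row2: 0.08·(1.5 − 0.13·b)/0.14 + 0.44·b = 1 → b = 0.390625, a = 10.3516.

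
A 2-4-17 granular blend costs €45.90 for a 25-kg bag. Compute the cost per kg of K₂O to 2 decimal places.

K₂O in bag = 25 × 17% = 4.25 kg.
Cost per kg K₂O = €45.90 / 4.25 = €10.8000.

€10.80 per kg K₂O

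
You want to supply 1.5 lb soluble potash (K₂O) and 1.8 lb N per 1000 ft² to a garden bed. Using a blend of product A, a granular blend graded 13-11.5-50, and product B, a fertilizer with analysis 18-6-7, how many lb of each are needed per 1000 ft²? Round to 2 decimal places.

1.78 lb product A, 8.71 lb product B

Let a = lb of product A, b = lb of product B (per 1000 ft²).
K₂O: 0.5·a + 0.07·b = 1.5
N: 0.13·a + 0.18·b = 1.8
Eliminate b: (row1) − 0.07/0.18·(row2) → 0.449444·a = 0.8, so a = 1.77998.
Then b = (1.8 − 0.13·1.77998) / 0.18 = 8.71446.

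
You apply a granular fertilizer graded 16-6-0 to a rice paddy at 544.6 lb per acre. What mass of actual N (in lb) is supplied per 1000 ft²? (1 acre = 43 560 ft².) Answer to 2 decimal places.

2.00 lb N per thousand sq ft

nitrogen per acre = 544.6 × 16% = 87.136 lb.
Convert to per 1000 ft²: 87.136 × 0.0229568 = 2.00037 lb.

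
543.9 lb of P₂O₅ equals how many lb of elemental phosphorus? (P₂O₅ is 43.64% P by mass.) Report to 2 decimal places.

P = 543.9 × 0.4364 = 237.358 lb.

237.36 lb P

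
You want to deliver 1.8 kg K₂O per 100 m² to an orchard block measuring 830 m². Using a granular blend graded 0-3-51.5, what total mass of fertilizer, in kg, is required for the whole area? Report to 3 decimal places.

29.010 kg

Product per 100 m² = 1.8 / 51.5% = 3.49515 kg.
Total product = 3.49515 × 830 / 100 = 29.0097 kg.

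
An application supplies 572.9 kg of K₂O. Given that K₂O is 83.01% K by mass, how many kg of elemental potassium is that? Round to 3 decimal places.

475.564 kg K

K = 572.9 × 0.8301 = 475.5643 kg.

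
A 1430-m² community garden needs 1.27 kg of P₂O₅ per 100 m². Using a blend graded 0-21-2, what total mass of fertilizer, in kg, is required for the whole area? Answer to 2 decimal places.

86.48 kg

Product per 100 m² = 1.27 / 21% = 6.04762 kg.
Total product = 6.04762 × 1430 / 100 = 86.481 kg.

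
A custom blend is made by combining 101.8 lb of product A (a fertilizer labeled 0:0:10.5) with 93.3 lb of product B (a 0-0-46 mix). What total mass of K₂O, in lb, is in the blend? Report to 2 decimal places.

53.61 lb K₂O

K₂O mass = 10.5%×101.8 + 46%×93.3 = 53.607 lb.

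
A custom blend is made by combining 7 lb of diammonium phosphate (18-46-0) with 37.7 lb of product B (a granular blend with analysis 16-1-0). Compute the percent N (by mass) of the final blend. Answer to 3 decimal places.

16.313% N

Total mass = 7 + 37.7 = 44.7 lb.
N mass = 18%×7 + 16%×37.7 = 7.292 lb.
% N = 7.292 / 44.7 = 16.3132%.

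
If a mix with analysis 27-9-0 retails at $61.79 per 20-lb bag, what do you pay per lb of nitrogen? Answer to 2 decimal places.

$11.44 per lb N

N in bag = 20 × 27% = 5.4 lb.
Cost per lb N = $61.79 / 5.4 = $11.4426.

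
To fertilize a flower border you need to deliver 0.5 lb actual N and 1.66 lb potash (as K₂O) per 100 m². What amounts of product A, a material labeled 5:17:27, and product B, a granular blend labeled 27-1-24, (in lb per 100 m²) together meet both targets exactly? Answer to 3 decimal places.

Let a = lb of product A, b = lb of product B (per 100 m²).
N: 0.05·a + 0.27·b = 0.5
K₂O: 0.27·a + 0.24·b = 1.66
Solving simultaneously: a = 5.38916, b = 0.853859.

5.389 lb product A, 0.854 lb product B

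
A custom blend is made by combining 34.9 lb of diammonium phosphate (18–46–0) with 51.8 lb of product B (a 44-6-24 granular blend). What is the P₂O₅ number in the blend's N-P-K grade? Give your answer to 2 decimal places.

22.10% P₂O₅

Total mass = 34.9 + 51.8 = 86.7 lb.
P₂O₅ mass = 46%×34.9 + 6%×51.8 = 19.162 lb.
% P₂O₅ = 19.162 / 86.7 = 22.1015%.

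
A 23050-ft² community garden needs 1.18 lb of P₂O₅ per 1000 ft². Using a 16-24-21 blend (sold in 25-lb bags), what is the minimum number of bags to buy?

5 bags

Product per 1000 ft² = 1.18 / 24% = 4.91667 lb.
Total product = 4.91667 × 23050 / 1000 = 113.329 lb.
Bags = ⌈113.329 / 25⌉ = 5.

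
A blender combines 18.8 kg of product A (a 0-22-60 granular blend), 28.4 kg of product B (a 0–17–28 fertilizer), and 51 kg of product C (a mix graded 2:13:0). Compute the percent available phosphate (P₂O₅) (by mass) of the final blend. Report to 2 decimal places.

15.88% P₂O₅

Total mass = 18.8 + 28.4 + 51 = 98.2 kg.
P₂O₅ mass = 22%×18.8 + 17%×28.4 + 13%×51 = 15.594 kg.
% P₂O₅ = 15.594 / 98.2 = 15.8798%.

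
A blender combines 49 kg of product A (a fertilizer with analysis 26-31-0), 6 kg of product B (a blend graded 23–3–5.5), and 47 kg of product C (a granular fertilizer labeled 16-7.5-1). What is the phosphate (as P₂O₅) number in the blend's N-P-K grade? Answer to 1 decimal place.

18.5% P₂O₅

Total mass = 49 + 6 + 47 = 102 kg.
P₂O₅ mass = 31%×49 + 3%×6 + 7.5%×47 = 18.895 kg.
% P₂O₅ = 18.895 / 102 = 18.5245%.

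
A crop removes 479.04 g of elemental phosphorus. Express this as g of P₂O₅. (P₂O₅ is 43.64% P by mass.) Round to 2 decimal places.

P₂O₅ = 479.04 / 0.4364 = 1097.709 g.

1097.71 g P₂O₅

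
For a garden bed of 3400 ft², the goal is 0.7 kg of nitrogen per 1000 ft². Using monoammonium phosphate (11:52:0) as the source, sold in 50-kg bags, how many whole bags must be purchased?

1 bags

Product per 1000 ft² = 0.7 / 11% = 6.36364 kg.
Total product = 6.36364 × 3400 / 1000 = 21.6364 kg.
Bags = ⌈21.6364 / 50⌉ = 1.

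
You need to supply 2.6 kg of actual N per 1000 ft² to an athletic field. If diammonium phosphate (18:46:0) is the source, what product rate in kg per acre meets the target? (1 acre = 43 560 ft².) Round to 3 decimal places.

629.200 kg of product per acre

Product per 1000 ft² = 2.6 / 18% = 14.4444 kg.
Convert to per acre: 14.4444 × 43.56 = 629.2 kg.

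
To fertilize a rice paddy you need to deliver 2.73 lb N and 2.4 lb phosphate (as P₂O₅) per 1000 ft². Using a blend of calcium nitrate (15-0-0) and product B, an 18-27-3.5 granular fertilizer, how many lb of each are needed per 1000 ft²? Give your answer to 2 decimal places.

Per-1000 ft² balance (a = calcium nitrate, b = product B):
N: 0.15·a + 0.18·b = 2.73
P₂O₅: 0·a + 0.27·b = 2.4
Solving simultaneously: a = 7.53333, b = 8.88889.

7.53 lb calcium nitrate, 8.89 lb product B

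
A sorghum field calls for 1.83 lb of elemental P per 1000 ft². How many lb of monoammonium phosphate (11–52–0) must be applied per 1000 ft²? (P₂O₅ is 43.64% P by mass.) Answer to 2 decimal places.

As P₂O₅: 1.83 / 0.4364 = 4.1934 lb per 1000 ft².
Product per 1000 ft² = 4.1934 / 52% = 8.06423 lb.

8.06 lb of product per thousand sq ft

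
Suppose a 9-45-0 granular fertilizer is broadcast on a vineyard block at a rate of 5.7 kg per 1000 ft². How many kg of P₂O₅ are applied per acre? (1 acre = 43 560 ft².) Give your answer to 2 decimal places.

111.73 kg P₂O₅ per acre

P₂O₅ per 1000 ft² = 5.7 × 45% = 2.565 kg.
Convert to per acre: 2.565 × 43.56 = 111.731 kg.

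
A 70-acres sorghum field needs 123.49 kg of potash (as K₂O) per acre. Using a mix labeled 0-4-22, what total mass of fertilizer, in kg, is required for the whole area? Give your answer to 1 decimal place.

39292.3 kg

Product per acre = 123.49 / 22% = 561.318 kg.
Total product = 561.318 × 70 = 39292.27 kg.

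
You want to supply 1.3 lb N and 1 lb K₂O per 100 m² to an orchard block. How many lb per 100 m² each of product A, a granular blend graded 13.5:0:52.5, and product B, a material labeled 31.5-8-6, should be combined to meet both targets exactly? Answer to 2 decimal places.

1.51 lb product A, 3.48 lb product B

Per-100 m² balance (a = product A, b = product B):
N: 0.135·a + 0.315·b = 1.3
K₂O: 0.525·a + 0.06·b = 1
Eliminate a: (row1) − 0.135/0.525·(row2) → 0.299571·b = 1.04286, so b = 3.48116.
Back-substitute: a = (1.3 − 0.315·3.48116) / 0.135 = 1.50691.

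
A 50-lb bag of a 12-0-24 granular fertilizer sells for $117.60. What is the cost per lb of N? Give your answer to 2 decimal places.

$19.60 per lb N

N in bag = 50 × 12% = 6 lb.
Cost per lb N = $117.60 / 6 = $19.6000.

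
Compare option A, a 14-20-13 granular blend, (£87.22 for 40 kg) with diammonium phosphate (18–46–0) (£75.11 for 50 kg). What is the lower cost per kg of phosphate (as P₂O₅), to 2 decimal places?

option A: P₂O₅ per bag = 40 × 20% = 8 kg; cost = 87.22 / 8 = £10.9025/kg P₂O₅.
diammonium phosphate: P₂O₅ per bag = 50 × 46% = 23 kg; cost = 75.11 / 23 = £3.2657/kg P₂O₅.
diammonium phosphate is cheaper.

£3.27 per kg P₂O₅ (diammonium phosphate)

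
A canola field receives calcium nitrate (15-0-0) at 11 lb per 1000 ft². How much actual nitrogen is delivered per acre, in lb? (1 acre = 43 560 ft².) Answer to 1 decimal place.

71.9 lb N per acre

nitrogen per 1000 ft² = 11 × 15% = 1.65 lb.
Convert to per acre: 1.65 × 43.56 = 71.874 lb.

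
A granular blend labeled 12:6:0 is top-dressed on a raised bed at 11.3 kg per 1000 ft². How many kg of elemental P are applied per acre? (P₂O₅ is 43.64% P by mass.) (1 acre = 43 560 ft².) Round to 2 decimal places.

P₂O₅ per 1000 ft² = 11.3 × 6% = 0.678 kg.
Elemental P = 0.678 × 0.4364 = 0.295879 kg per 1000 ft².
Convert to per acre: 0.295879 × 43.56 = 12.8885 kg.

12.89 kg P per acre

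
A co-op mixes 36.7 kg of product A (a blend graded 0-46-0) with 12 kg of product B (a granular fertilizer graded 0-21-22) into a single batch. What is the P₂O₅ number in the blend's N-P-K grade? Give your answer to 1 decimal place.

Total mass = 36.7 + 12 = 48.7 kg.
P₂O₅ mass = 46%×36.7 + 21%×12 = 19.402 kg.
% P₂O₅ = 19.402 / 48.7 = 39.8398%.

39.8% P₂O₅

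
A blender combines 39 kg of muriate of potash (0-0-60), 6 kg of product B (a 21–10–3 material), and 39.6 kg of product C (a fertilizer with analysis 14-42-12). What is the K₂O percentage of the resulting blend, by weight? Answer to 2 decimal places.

Total mass = 39 + 6 + 39.6 = 84.6 kg.
K₂O mass = 60%×39 + 3%×6 + 12%×39.6 = 28.332 kg.
% K₂O = 28.332 / 84.6 = 33.4894%.

33.49% K₂O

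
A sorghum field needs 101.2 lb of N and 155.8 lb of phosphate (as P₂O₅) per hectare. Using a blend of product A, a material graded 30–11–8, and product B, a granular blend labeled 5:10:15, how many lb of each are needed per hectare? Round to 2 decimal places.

With a, b = lb per hectare of product A and product B:
N: 0.3·a + 0.05·b = 101.2
P₂O₅: 0.11·a + 0.1·b = 155.8
From row1: a = (101.2 − 0.05·b) / 0.3.
Into row2: 0.11·(101.2 − 0.05·b)/0.3 + 0.1·b = 155.8 → b = 1453.388, a = 95.102.

95.10 lb product A, 1453.39 lb product B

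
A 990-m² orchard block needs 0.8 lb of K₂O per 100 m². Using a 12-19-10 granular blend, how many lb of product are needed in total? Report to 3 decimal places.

Product per 100 m² = 0.8 / 10% = 8 lb.
Total product = 8 × 990 / 100 = 79.2 lb.

79.200 lb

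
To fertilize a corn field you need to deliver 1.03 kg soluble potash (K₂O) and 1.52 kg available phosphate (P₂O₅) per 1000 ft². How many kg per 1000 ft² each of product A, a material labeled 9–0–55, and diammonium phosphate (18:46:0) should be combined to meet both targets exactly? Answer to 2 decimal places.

Let a = kg of product A, b = kg of diammonium phosphate (per 1000 ft²).
K₂O: 0.55·a + 0·b = 1.03
P₂O₅: 0·a + 0.46·b = 1.52
Solving simultaneously: a = 1.87273, b = 3.30435.

1.87 kg product A, 3.30 kg diammonium phosphate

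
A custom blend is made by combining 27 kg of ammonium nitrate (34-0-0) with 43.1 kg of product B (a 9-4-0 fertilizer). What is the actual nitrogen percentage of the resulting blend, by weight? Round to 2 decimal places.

18.63% N

Total mass = 27 + 43.1 = 70.1 kg.
N mass = 34%×27 + 9%×43.1 = 13.059 kg.
% N = 13.059 / 70.1 = 18.6291%.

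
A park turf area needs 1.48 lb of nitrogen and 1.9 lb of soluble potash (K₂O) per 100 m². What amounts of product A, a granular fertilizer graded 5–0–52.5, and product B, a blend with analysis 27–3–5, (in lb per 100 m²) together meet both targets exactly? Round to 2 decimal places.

3.15 lb product A, 4.90 lb product B

Per-100 m² balance (a = product A, b = product B):
N: 0.05·a + 0.27·b = 1.48
K₂O: 0.525·a + 0.05·b = 1.9
Solving simultaneously: a = 3.1526, b = 4.89767.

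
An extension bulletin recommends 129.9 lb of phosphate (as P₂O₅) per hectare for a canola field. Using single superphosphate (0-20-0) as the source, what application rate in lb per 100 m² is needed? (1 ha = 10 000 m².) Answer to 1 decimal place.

6.5 lb of product per hundred sq m

Product per hectare = 129.9 / 20% = 649.5 lb.
Convert to per 100 m²: 649.5 × 0.01 = 6.495 lb.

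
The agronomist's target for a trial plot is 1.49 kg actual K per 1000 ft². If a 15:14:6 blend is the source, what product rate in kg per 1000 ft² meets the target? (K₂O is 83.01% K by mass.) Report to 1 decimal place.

As K₂O: 1.49 / 0.8301 = 1.79496 kg per 1000 ft².
Product per 1000 ft² = 1.79496 / 6% = 29.9161 kg.

29.9 kg of product per thousand sq ft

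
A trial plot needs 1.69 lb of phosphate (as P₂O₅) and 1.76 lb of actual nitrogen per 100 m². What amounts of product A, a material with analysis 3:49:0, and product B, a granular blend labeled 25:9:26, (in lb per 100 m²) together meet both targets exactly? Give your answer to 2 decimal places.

2.20 lb product A, 6.78 lb product B

Let a = lb of product A, b = lb of product B (per 100 m²).
P₂O₅: 0.49·a + 0.09·b = 1.69
N: 0.03·a + 0.25·b = 1.76
Solving simultaneously: a = 2.20451, b = 6.77546.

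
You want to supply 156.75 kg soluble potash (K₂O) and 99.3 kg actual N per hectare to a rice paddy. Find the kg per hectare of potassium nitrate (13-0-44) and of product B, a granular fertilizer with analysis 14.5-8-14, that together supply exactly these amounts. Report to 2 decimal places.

Per-hectare balance (a = potassium nitrate, b = product B):
K₂O: 0.44·a + 0.14·b = 156.75
N: 0.13·a + 0.145·b = 99.3
Solving simultaneously: a = 193.569, b = 511.283.

193.57 kg potassium nitrate, 511.28 kg product B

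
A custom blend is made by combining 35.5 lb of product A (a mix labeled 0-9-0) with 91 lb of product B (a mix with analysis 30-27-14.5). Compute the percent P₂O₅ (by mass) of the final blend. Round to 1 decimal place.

21.9% P₂O₅

Total mass = 35.5 + 91 = 126.5 lb.
P₂O₅ mass = 9%×35.5 + 27%×91 = 27.765 lb.
% P₂O₅ = 27.765 / 126.5 = 21.9486%.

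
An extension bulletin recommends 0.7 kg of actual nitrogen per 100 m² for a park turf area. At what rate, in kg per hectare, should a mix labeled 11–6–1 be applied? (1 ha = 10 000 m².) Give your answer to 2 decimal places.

636.36 kg of product per hectare

Product per 100 m² = 0.7 / 11% = 6.36364 kg.
Convert to per hectare: 6.36364 × 100 = 636.364 kg.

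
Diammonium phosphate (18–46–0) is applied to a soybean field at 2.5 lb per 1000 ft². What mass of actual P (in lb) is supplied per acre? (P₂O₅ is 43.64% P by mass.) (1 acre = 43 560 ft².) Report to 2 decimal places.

P₂O₅ per 1000 ft² = 2.5 × 46% = 1.15 lb.
Elemental P = 1.15 × 0.4364 = 0.50186 lb per 1000 ft².
Convert to per acre: 0.50186 × 43.56 = 21.861 lb.

21.86 lb P per acre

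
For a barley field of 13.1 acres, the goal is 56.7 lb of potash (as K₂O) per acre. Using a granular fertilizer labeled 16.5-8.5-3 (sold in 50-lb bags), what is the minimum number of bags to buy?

496 bags

Product per acre = 56.7 / 3% = 1890 lb.
Total product = 1890 × 13.1 = 24759 lb.
Bags = ⌈24759 / 50⌉ = 496.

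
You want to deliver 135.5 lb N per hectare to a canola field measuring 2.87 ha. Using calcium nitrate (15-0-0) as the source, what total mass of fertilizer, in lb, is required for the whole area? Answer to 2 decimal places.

2592.57 lb

Product per hectare = 135.5 / 15% = 903.333 lb.
Total product = 903.333 × 2.87 = 2592.567 lb.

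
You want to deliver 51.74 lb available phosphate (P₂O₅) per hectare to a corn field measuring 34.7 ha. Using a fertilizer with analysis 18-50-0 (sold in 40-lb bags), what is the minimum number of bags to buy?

Product per hectare = 51.74 / 50% = 103.48 lb.
Total product = 103.48 × 34.7 = 3590.76 lb.
Bags = ⌈3590.76 / 40⌉ = 90.

90 bags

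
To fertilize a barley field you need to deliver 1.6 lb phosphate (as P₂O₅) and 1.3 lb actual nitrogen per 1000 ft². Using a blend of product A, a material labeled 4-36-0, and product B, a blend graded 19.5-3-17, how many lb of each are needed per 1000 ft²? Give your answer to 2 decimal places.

3.96 lb product A, 5.86 lb product B

Per-1000 ft² balance (a = product A, b = product B):
P₂O₅: 0.36·a + 0.03·b = 1.6
N: 0.04·a + 0.195·b = 1.3
From row1: a = (1.6 − 0.03·b) / 0.36.
Into row2: 0.04·(1.6 − 0.03·b)/0.36 + 0.195·b = 1.3 → b = 5.85507, a = 3.95652.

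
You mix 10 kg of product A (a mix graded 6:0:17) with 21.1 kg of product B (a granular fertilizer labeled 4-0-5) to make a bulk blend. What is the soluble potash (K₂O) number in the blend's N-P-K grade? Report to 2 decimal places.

Total mass = 10 + 21.1 = 31.1 kg.
K₂O mass = 17%×10 + 5%×21.1 = 2.755 kg.
% K₂O = 2.755 / 31.1 = 8.85852%.

8.86% K₂O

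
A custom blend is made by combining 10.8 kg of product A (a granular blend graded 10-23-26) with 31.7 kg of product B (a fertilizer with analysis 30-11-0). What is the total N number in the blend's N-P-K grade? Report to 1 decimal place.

24.9% N

Total mass = 10.8 + 31.7 = 42.5 kg.
N mass = 10%×10.8 + 30%×31.7 = 10.59 kg.
% N = 10.59 / 42.5 = 24.9176%.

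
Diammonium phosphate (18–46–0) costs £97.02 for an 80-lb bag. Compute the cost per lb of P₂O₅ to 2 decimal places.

P₂O₅ in bag = 80 × 46% = 36.8 lb.
Cost per lb P₂O₅ = £97.02 / 36.8 = £2.6364.

£2.64 per lb P₂O₅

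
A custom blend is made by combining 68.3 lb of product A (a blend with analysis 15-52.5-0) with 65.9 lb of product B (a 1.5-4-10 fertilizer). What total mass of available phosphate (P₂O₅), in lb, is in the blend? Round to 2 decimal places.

38.49 lb P₂O₅

P₂O₅ mass = 52.5%×68.3 + 4%×65.9 = 38.4935 lb.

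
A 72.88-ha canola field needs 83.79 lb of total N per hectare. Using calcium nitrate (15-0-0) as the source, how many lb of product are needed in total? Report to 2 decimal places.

40710.77 lb

Product per hectare = 83.79 / 15% = 558.6 lb.
Total product = 558.6 × 72.88 = 40710.768 lb.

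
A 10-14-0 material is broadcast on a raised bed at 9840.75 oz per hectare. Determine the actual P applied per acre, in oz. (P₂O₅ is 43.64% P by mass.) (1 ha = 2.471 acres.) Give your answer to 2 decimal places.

P₂O₅ per hectare = 9840.75 × 14% = 1377.7 oz.
Elemental P = 1377.7 × 0.4364 = 601.23 oz per hectare.
Convert to per acre: 601.23 × 0.404694 = 243.3146 oz.

243.31 oz P per acre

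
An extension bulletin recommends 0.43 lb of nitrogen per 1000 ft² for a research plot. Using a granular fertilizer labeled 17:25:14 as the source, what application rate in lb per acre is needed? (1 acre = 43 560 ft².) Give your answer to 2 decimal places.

110.18 lb of product per acre

Product per 1000 ft² = 0.43 / 17% = 2.52941 lb.
Convert to per acre: 2.52941 × 43.56 = 110.181 lb.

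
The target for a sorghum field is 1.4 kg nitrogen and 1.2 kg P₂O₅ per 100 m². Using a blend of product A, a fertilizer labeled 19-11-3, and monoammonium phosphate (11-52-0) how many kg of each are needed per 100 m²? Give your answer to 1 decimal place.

6.9 kg product A, 0.9 kg monoammonium phosphate

Let a = kg of product A, b = kg of monoammonium phosphate (per 100 m²).
N: 0.19·a + 0.11·b = 1.4
P₂O₅: 0.11·a + 0.52·b = 1.2
From row1: a = (1.4 − 0.11·b) / 0.19.
Into row2: 0.11·(1.4 − 0.11·b)/0.19 + 0.52·b = 1.2 → b = 0.853518, a = 6.87428.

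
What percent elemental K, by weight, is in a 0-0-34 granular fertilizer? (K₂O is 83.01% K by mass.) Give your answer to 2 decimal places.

%K = 34 × 0.8301 = 28.2234%.

28.22% K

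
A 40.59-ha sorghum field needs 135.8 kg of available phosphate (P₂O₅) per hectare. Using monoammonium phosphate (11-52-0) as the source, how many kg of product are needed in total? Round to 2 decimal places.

Product per hectare = 135.8 / 52% = 261.154 kg.
Total product = 261.154 × 40.59 = 10600.2346 kg.

10600.23 kg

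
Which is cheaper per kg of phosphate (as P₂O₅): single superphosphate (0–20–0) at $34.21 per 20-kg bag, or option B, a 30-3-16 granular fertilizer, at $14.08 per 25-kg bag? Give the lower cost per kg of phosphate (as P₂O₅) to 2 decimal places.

$8.55 per kg P₂O₅ (single superphosphate)

single superphosphate: P₂O₅ per bag = 20 × 20% = 4 kg; cost = 34.21 / 4 = $8.5525/kg P₂O₅.
option B: P₂O₅ per bag = 25 × 3% = 0.75 kg; cost = 14.08 / 0.75 = $18.7733/kg P₂O₅.
single superphosphate is cheaper.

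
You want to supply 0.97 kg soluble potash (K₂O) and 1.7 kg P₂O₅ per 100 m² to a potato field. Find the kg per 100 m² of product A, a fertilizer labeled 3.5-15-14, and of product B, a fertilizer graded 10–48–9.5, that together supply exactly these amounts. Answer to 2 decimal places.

5.74 kg product A, 1.75 kg product B

With a, b = kg per 100 m² of product A and product B:
K₂O: 0.14·a + 0.095·b = 0.97
P₂O₅: 0.15·a + 0.48·b = 1.7
From row1: a = (0.97 − 0.095·b) / 0.14.
Into row2: 0.15·(0.97 − 0.095·b)/0.14 + 0.48·b = 1.7 → b = 1.74693, a = 5.74315.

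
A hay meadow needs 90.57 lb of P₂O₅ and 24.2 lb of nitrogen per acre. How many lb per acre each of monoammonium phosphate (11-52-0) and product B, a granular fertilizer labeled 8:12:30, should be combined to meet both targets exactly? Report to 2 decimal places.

152.87 lb monoammonium phosphate, 92.30 lb product B

Per-acre balance (a = monoammonium phosphate, b = product B):
P₂O₅: 0.52·a + 0.12·b = 90.57
N: 0.11·a + 0.08·b = 24.2
From row1: a = (90.57 − 0.12·b) / 0.52.
Into row2: 0.11·(90.57 − 0.12·b)/0.52 + 0.08·b = 24.2 → b = 92.2993, a = 152.873.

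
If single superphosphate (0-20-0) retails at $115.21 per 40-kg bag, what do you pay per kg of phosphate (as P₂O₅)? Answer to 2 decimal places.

$14.40 per kg P₂O₅

P₂O₅ in bag = 40 × 20% = 8 kg.
Cost per kg P₂O₅ = $115.21 / 8 = $14.4012.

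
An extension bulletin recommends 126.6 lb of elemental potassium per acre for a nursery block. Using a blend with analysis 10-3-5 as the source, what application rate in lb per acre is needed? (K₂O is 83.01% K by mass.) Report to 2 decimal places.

As K₂O: 126.6 / 0.8301 = 152.512 lb per acre.
Product per acre = 152.512 / 5% = 3050.2349 lb.

3050.23 lb of product per acre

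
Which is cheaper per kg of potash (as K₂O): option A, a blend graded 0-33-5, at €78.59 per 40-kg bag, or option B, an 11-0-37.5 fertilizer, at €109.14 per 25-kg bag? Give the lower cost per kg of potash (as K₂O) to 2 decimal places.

€11.64 per kg K₂O (option B)

option A: K₂O per bag = 40 × 5% = 2 kg; cost = 78.59 / 2 = €39.2950/kg K₂O.
option B: K₂O per bag = 25 × 37.5% = 9.375 kg; cost = 109.14 / 9.375 = €11.6416/kg K₂O.
option B is cheaper.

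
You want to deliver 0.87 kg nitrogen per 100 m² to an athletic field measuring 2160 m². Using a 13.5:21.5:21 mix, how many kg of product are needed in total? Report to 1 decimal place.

Product per 100 m² = 0.87 / 13.5% = 6.44444 kg.
Total product = 6.44444 × 2160 / 100 = 139.2 kg.

139.2 kg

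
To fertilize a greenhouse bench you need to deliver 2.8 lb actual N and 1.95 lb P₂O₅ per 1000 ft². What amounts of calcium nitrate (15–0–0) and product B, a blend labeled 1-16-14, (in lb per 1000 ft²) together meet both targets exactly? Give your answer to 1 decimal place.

17.9 lb calcium nitrate, 12.2 lb product B

Let a = lb of calcium nitrate, b = lb of product B (per 1000 ft²).
N: 0.15·a + 0.01·b = 2.8
P₂O₅: 0·a + 0.16·b = 1.95
Solving simultaneously: a = 17.8542, b = 12.1875.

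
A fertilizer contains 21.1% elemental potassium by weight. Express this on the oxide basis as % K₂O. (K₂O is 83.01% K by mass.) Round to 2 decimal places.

%K₂O = 21.1 / 0.8301 = 25.4186%.

25.42% K₂O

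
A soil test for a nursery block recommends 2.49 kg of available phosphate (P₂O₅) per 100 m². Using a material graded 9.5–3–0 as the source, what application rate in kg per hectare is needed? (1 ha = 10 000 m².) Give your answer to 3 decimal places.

Product per 100 m² = 2.49 / 3% = 83 kg.
Convert to per hectare: 83 × 100 = 8300 kg.

8300.000 kg of product per hectare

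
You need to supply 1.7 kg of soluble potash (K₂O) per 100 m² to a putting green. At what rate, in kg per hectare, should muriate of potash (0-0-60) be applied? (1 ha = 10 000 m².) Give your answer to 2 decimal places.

283.33 kg of product per hectare

Product per 100 m² = 1.7 / 60% = 2.83333 kg.
Convert to per hectare: 2.83333 × 100 = 283.333 kg.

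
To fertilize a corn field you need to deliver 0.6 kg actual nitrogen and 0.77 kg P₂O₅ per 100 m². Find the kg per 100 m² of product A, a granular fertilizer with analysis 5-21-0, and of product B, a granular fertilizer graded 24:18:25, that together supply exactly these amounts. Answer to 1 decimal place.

1.9 kg product A, 2.1 kg product B

Let a = kg of product A, b = kg of product B (per 100 m²).
N: 0.05·a + 0.24·b = 0.6
P₂O₅: 0.21·a + 0.18·b = 0.77
Solving simultaneously: a = 1.85507, b = 2.11353.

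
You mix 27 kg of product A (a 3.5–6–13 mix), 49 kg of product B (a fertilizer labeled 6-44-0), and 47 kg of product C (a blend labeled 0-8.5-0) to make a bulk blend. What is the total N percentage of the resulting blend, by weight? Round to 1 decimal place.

3.2% N

Total mass = 27 + 49 + 47 = 123 kg.
N mass = 3.5%×27 + 6%×49 + 0%×47 = 3.885 kg.
% N = 3.885 / 123 = 3.15854%.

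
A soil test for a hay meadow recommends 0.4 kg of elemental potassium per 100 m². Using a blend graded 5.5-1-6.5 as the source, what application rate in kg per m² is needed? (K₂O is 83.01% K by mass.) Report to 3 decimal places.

0.074 kg of product per sq m

As K₂O: 0.4 / 0.8301 = 0.48187 kg per 100 m².
Product per 100 m² = 0.48187 / 6.5% = 7.41338 kg.
Convert to per m²: 7.41338 × 0.01 = 0.0741338 kg.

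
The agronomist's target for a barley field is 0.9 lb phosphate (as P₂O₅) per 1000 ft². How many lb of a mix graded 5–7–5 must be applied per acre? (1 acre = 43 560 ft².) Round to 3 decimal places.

560.057 lb of product per acre

Product per 1000 ft² = 0.9 / 7% = 12.8571 lb.
Convert to per acre: 12.8571 × 43.56 = 560.0571 lb.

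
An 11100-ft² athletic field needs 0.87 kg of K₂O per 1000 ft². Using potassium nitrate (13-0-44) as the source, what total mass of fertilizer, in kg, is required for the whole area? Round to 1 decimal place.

Product per 1000 ft² = 0.87 / 44% = 1.97727 kg.
Total product = 1.97727 × 11100 / 1000 = 21.9477 kg.

21.9 kg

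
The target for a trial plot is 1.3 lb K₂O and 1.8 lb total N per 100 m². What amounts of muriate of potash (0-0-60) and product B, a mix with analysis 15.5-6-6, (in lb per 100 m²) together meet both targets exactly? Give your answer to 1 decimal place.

Let a = lb of muriate of potash, b = lb of product B (per 100 m²).
K₂O: 0.6·a + 0.06·b = 1.3
N: 0·a + 0.155·b = 1.8
Solving simultaneously: a = 1.00538, b = 11.6129.

1.0 lb muriate of potash, 11.6 lb product B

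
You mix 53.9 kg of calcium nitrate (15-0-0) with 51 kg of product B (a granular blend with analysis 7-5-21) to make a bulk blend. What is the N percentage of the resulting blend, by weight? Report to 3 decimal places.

11.111% N

Total mass = 53.9 + 51 = 104.9 kg.
N mass = 15%×53.9 + 7%×51 = 11.655 kg.
% N = 11.655 / 104.9 = 11.1106%.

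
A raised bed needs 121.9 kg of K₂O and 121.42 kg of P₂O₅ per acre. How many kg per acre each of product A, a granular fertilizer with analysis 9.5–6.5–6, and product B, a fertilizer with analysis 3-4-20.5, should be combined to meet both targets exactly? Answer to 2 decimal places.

1832.05 kg product A, 58.43 kg product B

Let a = kg of product A, b = kg of product B (per acre).
K₂O: 0.06·a + 0.205·b = 121.9
P₂O₅: 0.065·a + 0.04·b = 121.42
Solving simultaneously: a = 1832.046, b = 58.4256.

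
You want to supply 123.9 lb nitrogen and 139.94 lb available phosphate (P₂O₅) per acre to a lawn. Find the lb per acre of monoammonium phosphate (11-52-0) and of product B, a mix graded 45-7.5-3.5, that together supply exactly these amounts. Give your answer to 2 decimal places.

With a, b = lb per acre of monoammonium phosphate and product B:
N: 0.11·a + 0.45·b = 123.9
P₂O₅: 0.52·a + 0.075·b = 139.94
Eliminate a: (row1) − 0.11/0.52·(row2) → 0.434135·b = 94.2973, so b = 217.208.
Back-substitute: a = (123.9 − 0.45·217.208) / 0.11 = 237.787.

237.79 lb monoammonium phosphate, 217.21 lb product B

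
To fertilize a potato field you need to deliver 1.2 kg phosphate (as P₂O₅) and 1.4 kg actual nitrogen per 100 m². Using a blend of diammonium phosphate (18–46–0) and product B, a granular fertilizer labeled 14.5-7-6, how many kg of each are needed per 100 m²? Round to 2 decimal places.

Per-100 m² balance (a = diammonium phosphate, b = product B):
P₂O₅: 0.46·a + 0.07·b = 1.2
N: 0.18·a + 0.145·b = 1.4
From row1: a = (1.2 − 0.07·b) / 0.46.
Into row2: 0.18·(1.2 − 0.07·b)/0.46 + 0.145·b = 1.4 → b = 7.91128, a = 1.40481.

1.40 kg diammonium phosphate, 7.91 kg product B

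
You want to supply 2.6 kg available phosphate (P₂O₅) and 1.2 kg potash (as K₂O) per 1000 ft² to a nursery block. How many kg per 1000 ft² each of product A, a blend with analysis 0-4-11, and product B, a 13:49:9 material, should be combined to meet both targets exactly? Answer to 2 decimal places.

7.04 kg product A, 4.73 kg product B

With a, b = kg per 1000 ft² of product A and product B:
P₂O₅: 0.04·a + 0.49·b = 2.6
K₂O: 0.11·a + 0.09·b = 1.2
Eliminate a: (row1) − 0.04/0.11·(row2) → 0.457273·b = 2.16364, so b = 4.73161.
Back-substitute: a = (2.6 − 0.49·4.73161) / 0.04 = 7.03777.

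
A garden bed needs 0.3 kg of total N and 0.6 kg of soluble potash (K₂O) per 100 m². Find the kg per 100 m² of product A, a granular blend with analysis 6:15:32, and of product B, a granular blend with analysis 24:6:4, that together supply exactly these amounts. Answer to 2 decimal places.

With a, b = kg per 100 m² of product A and product B:
N: 0.06·a + 0.24·b = 0.3
K₂O: 0.32·a + 0.04·b = 0.6
Solving simultaneously: a = 1.77419, b = 0.806452.

1.77 kg product A, 0.81 kg product B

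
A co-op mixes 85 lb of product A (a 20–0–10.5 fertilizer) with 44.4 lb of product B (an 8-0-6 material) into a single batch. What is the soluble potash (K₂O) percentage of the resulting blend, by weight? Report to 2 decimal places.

Total mass = 85 + 44.4 = 129.4 lb.
K₂O mass = 10.5%×85 + 6%×44.4 = 11.589 lb.
% K₂O = 11.589 / 129.4 = 8.95595%.

8.96% K₂O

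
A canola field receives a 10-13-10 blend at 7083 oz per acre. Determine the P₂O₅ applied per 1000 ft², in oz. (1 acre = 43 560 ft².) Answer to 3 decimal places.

P₂O₅ per acre = 7083 × 13% = 920.79 oz.
Convert to per 1000 ft²: 920.79 × 0.0229568 = 21.1384 oz.

21.138 oz P₂O₅ per thousand sq ft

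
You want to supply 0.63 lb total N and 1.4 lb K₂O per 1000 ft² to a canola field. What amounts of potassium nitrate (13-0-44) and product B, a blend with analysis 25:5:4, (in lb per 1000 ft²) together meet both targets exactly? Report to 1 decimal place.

Per-1000 ft² balance (a = potassium nitrate, b = product B):
N: 0.13·a + 0.25·b = 0.63
K₂O: 0.44·a + 0.04·b = 1.4
Eliminate b: (row1) − 0.25/0.04·(row2) → -2.62·a = -8.12, so a = 3.09924.
Then b = (1.4 − 0.44·3.09924) / 0.04 = 0.908397.

3.1 lb potassium nitrate, 0.9 lb product B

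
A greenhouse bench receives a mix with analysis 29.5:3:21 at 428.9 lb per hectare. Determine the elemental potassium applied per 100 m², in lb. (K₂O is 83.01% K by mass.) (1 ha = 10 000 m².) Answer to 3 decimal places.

K₂O per hectare = 428.9 × 21% = 90.069 lb.
Elemental K = 90.069 × 0.8301 = 74.7663 lb per hectare.
Convert to per 100 m²: 74.7663 × 0.01 = 0.747663 lb.

0.748 lb K per hundred sq m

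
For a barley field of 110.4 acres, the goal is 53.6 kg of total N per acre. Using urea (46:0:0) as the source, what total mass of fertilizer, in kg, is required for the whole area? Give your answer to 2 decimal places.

12864.00 kg

Product per acre = 53.6 / 46% = 116.522 kg.
Total product = 116.522 × 110.4 = 12864 kg.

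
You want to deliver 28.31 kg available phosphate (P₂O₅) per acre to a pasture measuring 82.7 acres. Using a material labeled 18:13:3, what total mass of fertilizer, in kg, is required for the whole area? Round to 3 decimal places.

Product per acre = 28.31 / 13% = 217.769 kg.
Total product = 217.769 × 82.7 = 18009.5154 kg.

18009.515 kg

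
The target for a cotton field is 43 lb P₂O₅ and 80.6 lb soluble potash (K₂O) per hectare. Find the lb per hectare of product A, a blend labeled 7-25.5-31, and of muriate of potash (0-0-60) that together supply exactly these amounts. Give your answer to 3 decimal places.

With a, b = lb per hectare of product A and muriate of potash:
P₂O₅: 0.255·a + 0·b = 43
K₂O: 0.31·a + 0.6·b = 80.6
Eliminate a: (row1) − 0.255/0.31·(row2) → -0.493548·b = -23.3, so b = 47.2092.
Back-substitute: a = (43 − 0·47.2092) / 0.255 = 168.62745.

168.627 lb product A, 47.209 lb muriate of potash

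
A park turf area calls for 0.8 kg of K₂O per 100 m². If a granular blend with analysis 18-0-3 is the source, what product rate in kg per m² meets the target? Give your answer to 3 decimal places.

Product per 100 m² = 0.8 / 3% = 26.6667 kg.
Convert to per m²: 26.6667 × 0.01 = 0.266667 kg.

0.267 kg of product per sq m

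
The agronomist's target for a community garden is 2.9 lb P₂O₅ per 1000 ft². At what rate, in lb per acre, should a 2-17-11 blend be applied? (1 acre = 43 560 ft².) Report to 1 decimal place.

Product per 1000 ft² = 2.9 / 17% = 17.0588 lb.
Convert to per acre: 17.0588 × 43.56 = 743.082 lb.

743.1 lb of product per acre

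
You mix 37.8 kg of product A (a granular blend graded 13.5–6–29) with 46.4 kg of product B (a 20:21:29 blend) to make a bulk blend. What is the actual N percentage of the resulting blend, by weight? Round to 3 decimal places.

Total mass = 37.8 + 46.4 = 84.2 kg.
N mass = 13.5%×37.8 + 20%×46.4 = 14.383 kg.
% N = 14.383 / 84.2 = 17.0819%.

17.082% N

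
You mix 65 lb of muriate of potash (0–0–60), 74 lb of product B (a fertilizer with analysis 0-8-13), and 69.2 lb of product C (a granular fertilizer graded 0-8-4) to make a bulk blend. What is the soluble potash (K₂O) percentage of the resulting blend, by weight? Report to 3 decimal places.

24.682% K₂O

Total mass = 65 + 74 + 69.2 = 208.2 lb.
K₂O mass = 60%×65 + 13%×74 + 4%×69.2 = 51.388 lb.
% K₂O = 51.388 / 208.2 = 24.68204%.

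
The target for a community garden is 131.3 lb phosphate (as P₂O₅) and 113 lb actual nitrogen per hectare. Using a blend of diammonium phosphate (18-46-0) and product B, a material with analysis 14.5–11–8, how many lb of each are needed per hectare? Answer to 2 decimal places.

140.91 lb diammonium phosphate, 604.39 lb product B

Per-hectare balance (a = diammonium phosphate, b = product B):
P₂O₅: 0.46·a + 0.11·b = 131.3
N: 0.18·a + 0.145·b = 113
Solving simultaneously: a = 140.906, b = 604.392.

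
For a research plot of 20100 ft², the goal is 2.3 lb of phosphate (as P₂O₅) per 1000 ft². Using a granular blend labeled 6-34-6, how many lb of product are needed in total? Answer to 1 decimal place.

Product per 1000 ft² = 2.3 / 34% = 6.76471 lb.
Total product = 6.76471 × 20100 / 1000 = 135.971 lb.

136.0 lb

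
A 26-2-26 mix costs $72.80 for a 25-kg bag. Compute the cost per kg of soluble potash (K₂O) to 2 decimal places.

$11.20 per kg K₂O

K₂O in bag = 25 × 26% = 6.5 kg.
Cost per kg K₂O = $72.80 / 6.5 = $11.2000.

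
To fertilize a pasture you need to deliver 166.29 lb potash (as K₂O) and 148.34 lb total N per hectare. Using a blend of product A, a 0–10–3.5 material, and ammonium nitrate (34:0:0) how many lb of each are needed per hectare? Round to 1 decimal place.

4751.1 lb product A, 436.3 lb ammonium nitrate

Let a = lb of product A, b = lb of ammonium nitrate (per hectare).
K₂O: 0.035·a + 0·b = 166.29
N: 0·a + 0.34·b = 148.34
Solving simultaneously: a = 4751.14, b = 436.294.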